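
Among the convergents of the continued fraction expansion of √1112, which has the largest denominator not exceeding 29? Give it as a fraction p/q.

√1112 = [33; 2, 1, 7, 1, 2, 66, …] (period length 6).
Convergents:
  p_0/q_0 = 33/1
  p_1/q_1 = 67/2
  p_2/q_2 = 100/3
  p_3/q_3 = 767/23
  p_4/q_4 = 867/26
  p_5/q_5 = 2501/75
q_4 = 26 ≤ 29 < 75 = q_5, so the answer is 867/26.

867/26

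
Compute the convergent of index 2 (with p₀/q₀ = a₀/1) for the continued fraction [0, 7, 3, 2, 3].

Using pₖ = aₖpₖ₋₁ + pₖ₋₂, qₖ = aₖqₖ₋₁ + qₖ₋₂ (with p₋₁=1, p₋₂=0, q₋₁=0, q₋₂=1):
  k=0: a=0, p=0, q=1
  k=1: a=7, p=1, q=7
  k=2: a=3, p=3, q=22

3/22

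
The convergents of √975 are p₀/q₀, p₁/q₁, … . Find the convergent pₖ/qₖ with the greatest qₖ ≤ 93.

√975 = [31; 4, 2, 4, 62, …] (period length 4).
Convergents:
  p_0/q_0 = 31/1
  p_1/q_1 = 125/4
  p_2/q_2 = 281/9
  p_3/q_3 = 1249/40
  p_4/q_4 = 77719/2489
q_3 = 40 ≤ 93 < 2489 = q_4, so the answer is 1249/40.

1249/40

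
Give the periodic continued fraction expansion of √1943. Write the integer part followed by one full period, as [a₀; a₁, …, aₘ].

a₀ = ⌊√1943⌋ = 44.
With m₀=0, d₀=1 and mₖ₊₁ = dₖaₖ − mₖ, dₖ₊₁ = (n − mₖ₊₁²)/dₖ, aₖ₊₁ = ⌊(a₀+mₖ₊₁)/dₖ₊₁⌋:
  k=1: m=44, d=7, a=12
  k=2: m=40, d=49, a=1
  k=3: m=9, d=38, a=1
  k=4: m=29, d=29, a=2
  k=5: m=29, d=38, a=1
  k=6: m=9, d=49, a=1
  k=7: m=40, d=7, a=12
  k=8: m=44, d=1, a=88
d=1 and a=2a₀=88 at k=8, so the next step gives (m, d) = (44, 7) again — its k=1 value — and the period has length 8.

[44; 12, 1, 1, 2, 1, 1, 12, 88]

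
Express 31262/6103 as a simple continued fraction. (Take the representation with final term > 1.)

31262 = 5×6103 + 747
6103 = 8×747 + 127
747 = 5×127 + 112
127 = 1×112 + 15
112 = 7×15 + 7
15 = 2×7 + 1
7 = 7×1 + 0  (stop)
So 31262/6103 = [5; 8, 5, 1, 7, 2, 7].

[5; 8, 5, 1, 7, 2, 7]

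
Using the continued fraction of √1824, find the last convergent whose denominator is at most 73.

1025/24

√1824 = [42; 1, 2, 2, 2, 1, 84, …] (period length 6).
Convergents:
  p_0/q_0 = 42/1
  p_1/q_1 = 43/1
  p_2/q_2 = 128/3
  p_3/q_3 = 299/7
  p_4/q_4 = 726/17
  p_5/q_5 = 1025/24
  p_6/q_6 = 86826/2033
q_5 = 24 ≤ 73 < 2033 = q_6, so the answer is 1025/24.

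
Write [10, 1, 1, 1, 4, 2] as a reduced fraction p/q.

330/31

Using pₖ = aₖpₖ₋₁ + pₖ₋₂ and qₖ = aₖqₖ₋₁ + qₖ₋₂:
  k=0: a=10, p=10, q=1
  k=1: a=1, p=11, q=1
  k=2: a=1, p=21, q=2
  k=3: a=1, p=32, q=3
  k=4: a=4, p=149, q=14
  k=5: a=2, p=330, q=31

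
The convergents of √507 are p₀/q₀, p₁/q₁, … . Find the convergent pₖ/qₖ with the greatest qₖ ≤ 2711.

60142/2671

√507 = [22; 1, 1, 14, 1, 1, 44, …] (period length 6).
Convergents:
  p_0/q_0 = 22/1
  p_1/q_1 = 23/1
  p_2/q_2 = 45/2
  p_3/q_3 = 653/29
  p_4/q_4 = 698/31
  p_5/q_5 = 1351/60
  p_6/q_6 = 60142/2671
  p_7/q_7 = 61493/2731
q_6 = 2671 ≤ 2711 < 2731 = q_7, so the answer is 60142/2671.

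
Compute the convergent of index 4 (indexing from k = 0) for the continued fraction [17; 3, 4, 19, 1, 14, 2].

Using pₖ = aₖpₖ₋₁ + pₖ₋₂, qₖ = aₖqₖ₋₁ + qₖ₋₂ (with p₋₁=1, p₋₂=0, q₋₁=0, q₋₂=1):
  k=0: a=17, p=17, q=1
  k=1: a=3, p=52, q=3
  k=2: a=4, p=225, q=13
  k=3: a=19, p=4327, q=250
  k=4: a=1, p=4552, q=263

4552/263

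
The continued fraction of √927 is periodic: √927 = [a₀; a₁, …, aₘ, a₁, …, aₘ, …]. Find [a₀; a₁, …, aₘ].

a₀ = ⌊√927⌋ = 30.

[30; 2, 4, 5, 3, 5, 4, 2, 60]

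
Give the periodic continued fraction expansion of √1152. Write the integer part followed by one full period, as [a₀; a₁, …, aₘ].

[33; 1, 15, 1, 66]

a₀ = ⌊√1152⌋ = 33.
With m₀=0, d₀=1 and mₖ₊₁ = dₖaₖ − mₖ, dₖ₊₁ = (n − mₖ₊₁²)/dₖ, aₖ₊₁ = ⌊(a₀+mₖ₊₁)/dₖ₊₁⌋:
  k=1: m=33, d=63, a=1
  k=2: m=30, d=4, a=15
  k=3: m=30, d=63, a=1
  k=4: m=33, d=1, a=66
d=1 and a=2a₀=66 at k=4, so the next step gives (m, d) = (33, 63) again — its k=1 value — and the period has length 4.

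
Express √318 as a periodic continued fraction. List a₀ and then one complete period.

[17; 1, 4, 1, 34]

a₀ = ⌊√318⌋ = 17.
With m₀=0, d₀=1 and mₖ₊₁ = dₖaₖ − mₖ, dₖ₊₁ = (n − mₖ₊₁²)/dₖ, aₖ₊₁ = ⌊(a₀+mₖ₊₁)/dₖ₊₁⌋:
  k=1: m=17, d=29, a=1
  k=2: m=12, d=6, a=4
  k=3: m=12, d=29, a=1
  k=4: m=17, d=1, a=34
d=1 and a=2a₀=34 at k=4, so the next step gives (m, d) = (17, 29) again — its k=1 value — and the period has length 4.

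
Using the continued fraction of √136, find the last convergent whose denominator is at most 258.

2449/210

√136 = [11; 1, 1, 1, 22, …] (period length 4).
Convergents:
  p_0/q_0 = 11/1
  p_1/q_1 = 12/1
  p_2/q_2 = 23/2
  p_3/q_3 = 35/3
  p_4/q_4 = 793/68
  p_5/q_5 = 828/71
  p_6/q_6 = 1621/139
  p_7/q_7 = 2449/210
  p_8/q_8 = 55499/4759
q_7 = 210 ≤ 258 < 4759 = q_8, so the answer is 2449/210.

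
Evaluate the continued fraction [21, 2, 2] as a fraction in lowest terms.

107/5

Fold from the inside: start with 2/1.
  2 + 1/2 = 5/2
  21 + 2/5 = 107/5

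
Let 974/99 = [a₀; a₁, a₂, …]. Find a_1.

974 = 9·99 + 83   →  a_0 = 9
99 = 1·83 + 16   →  a_1 = 1

1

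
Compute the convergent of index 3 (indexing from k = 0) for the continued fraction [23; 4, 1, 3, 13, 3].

Using pₖ = aₖpₖ₋₁ + pₖ₋₂, qₖ = aₖqₖ₋₁ + qₖ₋₂ (with p₋₁=1, p₋₂=0, q₋₁=0, q₋₂=1):
  k=0: a=23, p=23, q=1
  k=1: a=4, p=93, q=4
  k=2: a=1, p=116, q=5
  k=3: a=3, p=441, q=19

441/19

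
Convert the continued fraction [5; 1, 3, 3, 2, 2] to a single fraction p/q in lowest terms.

Using pₖ = aₖpₖ₋₁ + pₖ₋₂ and qₖ = aₖqₖ₋₁ + qₖ₋₂:
  k=0: a=5, p=5, q=1
  k=1: a=1, p=6, q=1
  k=2: a=3, p=23, q=4
  k=3: a=3, p=75, q=13
  k=4: a=2, p=173, q=30
  k=5: a=2, p=421, q=73

421/73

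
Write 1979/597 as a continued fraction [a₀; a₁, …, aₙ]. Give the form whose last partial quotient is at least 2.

[3; 3, 5, 1, 2, 3, 3]

1979 = 3×597 + 188
597 = 3×188 + 33
188 = 5×33 + 23
33 = 1×23 + 10
23 = 2×10 + 3
10 = 3×3 + 1
3 = 3×1 + 0  (stop)
So 1979/597 = [3; 3, 5, 1, 2, 3, 3].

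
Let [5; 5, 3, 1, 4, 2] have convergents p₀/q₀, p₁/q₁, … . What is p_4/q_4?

Using pₖ = aₖpₖ₋₁ + pₖ₋₂, qₖ = aₖqₖ₋₁ + qₖ₋₂ (with p₋₁=1, p₋₂=0, q₋₁=0, q₋₂=1):
  k=0: a=5, p=5, q=1
  k=1: a=5, p=26, q=5
  k=2: a=3, p=83, q=16
  k=3: a=1, p=109, q=21
  k=4: a=4, p=519, q=100

519/100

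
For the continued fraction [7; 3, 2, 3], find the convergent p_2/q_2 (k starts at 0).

51/7

Using pₖ = aₖpₖ₋₁ + pₖ₋₂, qₖ = aₖqₖ₋₁ + qₖ₋₂ (with p₋₁=1, p₋₂=0, q₋₁=0, q₋₂=1):
  k=0: a=7, p=7, q=1
  k=1: a=3, p=22, q=3
  k=2: a=2, p=51, q=7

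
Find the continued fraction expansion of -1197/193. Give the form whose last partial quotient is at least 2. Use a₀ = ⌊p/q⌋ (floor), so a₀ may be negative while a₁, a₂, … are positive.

-1197 = -7·193 + 154
193 = 1·154 + 39
154 = 3·39 + 37
39 = 1·37 + 2
37 = 18·2 + 1
2 = 2·1 + 0  (stop)
So -1197/193 = [-7; 1, 3, 1, 18, 2].

[-7; 1, 3, 1, 18, 2]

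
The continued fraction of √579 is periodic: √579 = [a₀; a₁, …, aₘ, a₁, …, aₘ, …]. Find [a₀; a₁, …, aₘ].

a₀ = ⌊√579⌋ = 24.

[24; 16, 48]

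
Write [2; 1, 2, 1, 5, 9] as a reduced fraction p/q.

578/211

Fold from the inside: start with 9/1.
  5 + 1/9 = 46/9
  1 + 9/46 = 55/46
  2 + 46/55 = 156/55
  1 + 55/156 = 211/156
  2 + 156/211 = 578/211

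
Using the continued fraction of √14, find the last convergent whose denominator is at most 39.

√14 = [3; 1, 2, 1, 6, …] (period length 4).
Convergents:
  p_0/q_0 = 3/1
  p_1/q_1 = 4/1
  p_2/q_2 = 11/3
  p_3/q_3 = 15/4
  p_4/q_4 = 101/27
  p_5/q_5 = 116/31
  p_6/q_6 = 333/89
q_5 = 31 ≤ 39 < 89 = q_6, so the answer is 116/31.

116/31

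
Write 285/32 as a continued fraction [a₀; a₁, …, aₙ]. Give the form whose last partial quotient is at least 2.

285 = 8*32 + 29
32 = 1*29 + 3
29 = 9*3 + 2
3 = 1*2 + 1
2 = 2*1 + 0  (stop)
So 285/32 = [8; 1, 9, 1, 2].

[8; 1, 9, 1, 2]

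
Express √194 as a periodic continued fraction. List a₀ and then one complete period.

[13; 1, 12, 1, 26]

a₀ = ⌊√194⌋ = 13.
With m₀=0, d₀=1 and mₖ₊₁ = dₖaₖ − mₖ, dₖ₊₁ = (n − mₖ₊₁²)/dₖ, aₖ₊₁ = ⌊(a₀+mₖ₊₁)/dₖ₊₁⌋:
  k=1: m=13, d=25, a=1
  k=2: m=12, d=2, a=12
  k=3: m=12, d=25, a=1
  k=4: m=13, d=1, a=26
d=1 and a=2a₀=26 at k=4, so the next step gives (m, d) = (13, 25) again — its k=1 value — and the period has length 4.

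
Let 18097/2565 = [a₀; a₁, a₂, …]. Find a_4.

18097 = 7·2565 + 142   →  a_0 = 7
2565 = 18·142 + 9   →  a_1 = 18
142 = 15·9 + 7   →  a_2 = 15
9 = 1·7 + 2   →  a_3 = 1
7 = 3·2 + 1   →  a_4 = 3

3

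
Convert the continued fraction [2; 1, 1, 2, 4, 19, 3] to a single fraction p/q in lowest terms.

Using pₖ = aₖpₖ₋₁ + pₖ₋₂ and qₖ = aₖqₖ₋₁ + qₖ₋₂:
  k=0: a=2, p=2, q=1
  k=1: a=1, p=3, q=1
  k=2: a=1, p=5, q=2
  k=3: a=2, p=13, q=5
  k=4: a=4, p=57, q=22
  k=5: a=19, p=1096, q=423
  k=6: a=3, p=3345, q=1291

3345/1291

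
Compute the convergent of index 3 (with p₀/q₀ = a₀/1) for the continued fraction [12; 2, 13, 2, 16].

Using pₖ = aₖpₖ₋₁ + pₖ₋₂, qₖ = aₖqₖ₋₁ + qₖ₋₂ (with p₋₁=1, p₋₂=0, q₋₁=0, q₋₂=1):
  k=0: a=12, p=12, q=1
  k=1: a=2, p=25, q=2
  k=2: a=13, p=337, q=27
  k=3: a=2, p=699, q=56

699/56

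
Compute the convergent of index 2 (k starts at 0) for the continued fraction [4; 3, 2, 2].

30/7

Using pₖ = aₖpₖ₋₁ + pₖ₋₂, qₖ = aₖqₖ₋₁ + qₖ₋₂ (with p₋₁=1, p₋₂=0, q₋₁=0, q₋₂=1):
  k=0: a=4, p=4, q=1
  k=1: a=3, p=13, q=3
  k=2: a=2, p=30, q=7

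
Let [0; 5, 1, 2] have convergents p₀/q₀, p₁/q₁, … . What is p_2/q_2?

1/6

Using pₖ = aₖpₖ₋₁ + pₖ₋₂, qₖ = aₖqₖ₋₁ + qₖ₋₂ (with p₋₁=1, p₋₂=0, q₋₁=0, q₋₂=1):
  k=0: a=0, p=0, q=1
  k=1: a=5, p=1, q=5
  k=2: a=1, p=1, q=6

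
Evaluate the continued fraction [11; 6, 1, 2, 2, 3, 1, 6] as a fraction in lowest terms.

15709/1409

Fold from the inside: start with 6/1.
  1 + 1/6 = 7/6
  3 + 6/7 = 27/7
  2 + 7/27 = 61/27
  2 + 27/61 = 149/61
  1 + 61/149 = 210/149
  6 + 149/210 = 1409/210
  11 + 210/1409 = 15709/1409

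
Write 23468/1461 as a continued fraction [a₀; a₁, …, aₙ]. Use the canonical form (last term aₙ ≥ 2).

[16; 15, 1, 7, 2, 1, 3]

23468 = 16×1461 + 92
1461 = 15×92 + 81
92 = 1×81 + 11
81 = 7×11 + 4
11 = 2×4 + 3
4 = 1×3 + 1
3 = 3×1 + 0  (stop)
So 23468/1461 = [16; 15, 1, 7, 2, 1, 3].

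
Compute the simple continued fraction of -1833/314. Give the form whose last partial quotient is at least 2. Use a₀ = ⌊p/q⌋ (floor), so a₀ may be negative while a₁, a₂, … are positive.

[-6; 6, 6, 2, 1, 2]

-1833 = -6*314 + 51
314 = 6*51 + 8
51 = 6*8 + 3
8 = 2*3 + 2
3 = 1*2 + 1
2 = 2*1 + 0  (stop)
So -1833/314 = [-6; 6, 6, 2, 1, 2].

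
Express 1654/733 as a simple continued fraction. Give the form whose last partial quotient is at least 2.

1654 = 2*733 + 188
733 = 3*188 + 169
188 = 1*169 + 19
169 = 8*19 + 17
19 = 1*17 + 2
17 = 8*2 + 1
2 = 2*1 + 0  (stop)
So 1654/733 = [2; 3, 1, 8, 1, 8, 2].

[2; 3, 1, 8, 1, 8, 2]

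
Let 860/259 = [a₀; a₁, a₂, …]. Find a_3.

860 = 3·259 + 83   →  a_0 = 3
259 = 3·83 + 10   →  a_1 = 3
83 = 8·10 + 3   →  a_2 = 8
10 = 3·3 + 1   →  a_3 = 3

3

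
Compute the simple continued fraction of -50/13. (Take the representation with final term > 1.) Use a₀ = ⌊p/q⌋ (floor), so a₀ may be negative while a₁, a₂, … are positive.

-50 = -4*13 + 2
13 = 6*2 + 1
2 = 2*1 + 0  (stop)
So -50/13 = [-4; 6, 2].

[-4; 6, 2]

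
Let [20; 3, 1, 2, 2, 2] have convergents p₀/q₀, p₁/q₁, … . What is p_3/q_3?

223/11

Using pₖ = aₖpₖ₋₁ + pₖ₋₂, qₖ = aₖqₖ₋₁ + qₖ₋₂ (with p₋₁=1, p₋₂=0, q₋₁=0, q₋₂=1):
  k=0: a=20, p=20, q=1
  k=1: a=3, p=61, q=3
  k=2: a=1, p=81, q=4
  k=3: a=2, p=223, q=11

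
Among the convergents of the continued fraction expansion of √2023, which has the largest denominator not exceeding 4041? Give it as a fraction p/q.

√2023 = [44; 1, 43, 1, 88, …] (period length 4).
Convergents:
  p_0/q_0 = 44/1
  p_1/q_1 = 45/1
  p_2/q_2 = 1979/44
  p_3/q_3 = 2024/45
  p_4/q_4 = 180091/4004
  p_5/q_5 = 182115/4049
q_4 = 4004 ≤ 4041 < 4049 = q_5, so the answer is 180091/4004.

180091/4004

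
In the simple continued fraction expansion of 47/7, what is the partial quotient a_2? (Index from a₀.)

47 = 6·7 + 5   →  a_0 = 6
7 = 1·5 + 2   →  a_1 = 1
5 = 2·2 + 1   →  a_2 = 2

2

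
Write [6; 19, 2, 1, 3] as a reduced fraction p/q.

Fold from the inside: start with 3/1.
  1 + 1/3 = 4/3
  2 + 3/4 = 11/4
  19 + 4/11 = 213/11
  6 + 11/213 = 1289/213

1289/213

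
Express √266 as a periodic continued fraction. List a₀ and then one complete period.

a₀ = ⌊√266⌋ = 16.
With m₀=0, d₀=1 and mₖ₊₁ = dₖaₖ − mₖ, dₖ₊₁ = (n − mₖ₊₁²)/dₖ, aₖ₊₁ = ⌊(a₀+mₖ₊₁)/dₖ₊₁⌋:
  k=1: m=16, d=10, a=3
  k=2: m=14, d=7, a=4
  k=3: m=14, d=10, a=3
  k=4: m=16, d=1, a=32
d=1 and a=2a₀=32 at k=4, so the next step gives (m, d) = (16, 10) again — its k=1 value — and the period has length 4.

[16; 3, 4, 3, 32]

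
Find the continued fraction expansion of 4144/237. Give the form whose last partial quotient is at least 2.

[17; 2, 16, 2, 3]

4144 = 17*237 + 115
237 = 2*115 + 7
115 = 16*7 + 3
7 = 2*3 + 1
3 = 3*1 + 0  (stop)
So 4144/237 = [17; 2, 16, 2, 3].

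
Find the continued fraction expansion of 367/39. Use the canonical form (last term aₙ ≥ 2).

[9; 2, 2, 3, 2]

367 = 9×39 + 16
39 = 2×16 + 7
16 = 2×7 + 2
7 = 3×2 + 1
2 = 2×1 + 0  (stop)
So 367/39 = [9; 2, 2, 3, 2].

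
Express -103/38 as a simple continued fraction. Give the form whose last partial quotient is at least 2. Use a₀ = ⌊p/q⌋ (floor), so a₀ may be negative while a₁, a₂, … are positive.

-103 = -3×38 + 11
38 = 3×11 + 5
11 = 2×5 + 1
5 = 5×1 + 0  (stop)
So -103/38 = [-3; 3, 2, 5].

[-3; 3, 2, 5]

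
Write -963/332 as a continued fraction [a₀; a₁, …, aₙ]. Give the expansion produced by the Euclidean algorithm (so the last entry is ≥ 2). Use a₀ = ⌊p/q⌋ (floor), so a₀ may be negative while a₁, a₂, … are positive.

-963 = -3×332 + 33
332 = 10×33 + 2
33 = 16×2 + 1
2 = 2×1 + 0  (stop)
So -963/332 = [-3; 10, 16, 2].

[-3; 10, 16, 2]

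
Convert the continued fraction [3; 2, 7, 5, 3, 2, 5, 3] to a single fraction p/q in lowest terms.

34127/9842

Using pₖ = aₖpₖ₋₁ + pₖ₋₂ and qₖ = aₖqₖ₋₁ + qₖ₋₂:
  k=0: a=3, p=3, q=1
  k=1: a=2, p=7, q=2
  k=2: a=7, p=52, q=15
  k=3: a=5, p=267, q=77
  k=4: a=3, p=853, q=246
  k=5: a=2, p=1973, q=569
  k=6: a=5, p=10718, q=3091
  k=7: a=3, p=34127, q=9842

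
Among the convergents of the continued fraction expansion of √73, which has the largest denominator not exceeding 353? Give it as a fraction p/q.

√73 = [8; 1, 1, 5, 5, 1, 1, 16, …] (period length 7).
Convergents:
  p_0/q_0 = 8/1
  p_1/q_1 = 9/1
  p_2/q_2 = 17/2
  p_3/q_3 = 94/11
  p_4/q_4 = 487/57
  p_5/q_5 = 581/68
  p_6/q_6 = 1068/125
  p_7/q_7 = 17669/2068
q_6 = 125 ≤ 353 < 2068 = q_7, so the answer is 1068/125.

1068/125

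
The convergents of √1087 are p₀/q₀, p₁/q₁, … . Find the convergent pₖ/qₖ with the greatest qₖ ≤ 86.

√1087 = [32; 1, 31, 1, 64, …] (period length 4).
Convergents:
  p_0/q_0 = 32/1
  p_1/q_1 = 33/1
  p_2/q_2 = 1055/32
  p_3/q_3 = 1088/33
  p_4/q_4 = 70687/2144
q_3 = 33 ≤ 86 < 2144 = q_4, so the answer is 1088/33.

1088/33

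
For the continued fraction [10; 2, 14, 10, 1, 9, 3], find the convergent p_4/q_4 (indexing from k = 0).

Using pₖ = aₖpₖ₋₁ + pₖ₋₂, qₖ = aₖqₖ₋₁ + qₖ₋₂ (with p₋₁=1, p₋₂=0, q₋₁=0, q₋₂=1):
  k=0: a=10, p=10, q=1
  k=1: a=2, p=21, q=2
  k=2: a=14, p=304, q=29
  k=3: a=10, p=3061, q=292
  k=4: a=1, p=3365, q=321

3365/321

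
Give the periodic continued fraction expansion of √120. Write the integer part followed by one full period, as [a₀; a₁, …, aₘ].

[10; 1, 20]

a₀ = ⌊√120⌋ = 10.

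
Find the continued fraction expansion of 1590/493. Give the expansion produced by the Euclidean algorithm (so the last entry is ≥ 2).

1590 = 3·493 + 111
493 = 4·111 + 49
111 = 2·49 + 13
49 = 3·13 + 10
13 = 1·10 + 3
10 = 3·3 + 1
3 = 3·1 + 0  (stop)
So 1590/493 = [3; 4, 2, 3, 1, 3, 3].

[3; 4, 2, 3, 1, 3, 3]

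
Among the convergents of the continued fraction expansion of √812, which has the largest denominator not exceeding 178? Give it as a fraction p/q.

3220/113

√812 = [28; 2, 56, …] (period length 2).
Convergents:
  p_0/q_0 = 28/1
  p_1/q_1 = 57/2
  p_2/q_2 = 3220/113
  p_3/q_3 = 6497/228
q_2 = 113 ≤ 178 < 228 = q_3, so the answer is 3220/113.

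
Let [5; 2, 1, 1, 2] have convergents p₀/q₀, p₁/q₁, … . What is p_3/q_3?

Using pₖ = aₖpₖ₋₁ + pₖ₋₂, qₖ = aₖqₖ₋₁ + qₖ₋₂ (with p₋₁=1, p₋₂=0, q₋₁=0, q₋₂=1):
  k=0: a=5, p=5, q=1
  k=1: a=2, p=11, q=2
  k=2: a=1, p=16, q=3
  k=3: a=1, p=27, q=5

27/5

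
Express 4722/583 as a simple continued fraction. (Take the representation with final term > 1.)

4722 = 8×583 + 58
583 = 10×58 + 3
58 = 19×3 + 1
3 = 3×1 + 0  (stop)
So 4722/583 = [8; 10, 19, 3].

[8; 10, 19, 3]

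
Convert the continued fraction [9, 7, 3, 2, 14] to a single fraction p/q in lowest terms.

Fold from the inside: start with 14/1.
  2 + 1/14 = 29/14
  3 + 14/29 = 101/29
  7 + 29/101 = 736/101
  9 + 101/736 = 6725/736

6725/736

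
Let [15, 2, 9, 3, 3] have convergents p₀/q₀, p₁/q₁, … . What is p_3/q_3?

Using pₖ = aₖpₖ₋₁ + pₖ₋₂, qₖ = aₖqₖ₋₁ + qₖ₋₂ (with p₋₁=1, p₋₂=0, q₋₁=0, q₋₂=1):
  k=0: a=15, p=15, q=1
  k=1: a=2, p=31, q=2
  k=2: a=9, p=294, q=19
  k=3: a=3, p=913, q=59

913/59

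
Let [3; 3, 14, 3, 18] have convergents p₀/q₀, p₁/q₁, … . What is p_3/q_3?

Using pₖ = aₖpₖ₋₁ + pₖ₋₂, qₖ = aₖqₖ₋₁ + qₖ₋₂ (with p₋₁=1, p₋₂=0, q₋₁=0, q₋₂=1):
  k=0: a=3, p=3, q=1
  k=1: a=3, p=10, q=3
  k=2: a=14, p=143, q=43
  k=3: a=3, p=439, q=132

439/132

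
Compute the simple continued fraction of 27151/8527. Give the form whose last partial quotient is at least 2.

[3; 5, 2, 3, 7, 2, 4, 3]

27151 = 3·8527 + 1570
8527 = 5·1570 + 677
1570 = 2·677 + 216
677 = 3·216 + 29
216 = 7·29 + 13
29 = 2·13 + 3
13 = 4·3 + 1
3 = 3·1 + 0  (stop)
So 27151/8527 = [3; 5, 2, 3, 7, 2, 4, 3].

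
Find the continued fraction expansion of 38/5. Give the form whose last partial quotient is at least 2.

38 = 7×5 + 3
5 = 1×3 + 2
3 = 1×2 + 1
2 = 2×1 + 0  (stop)
So 38/5 = [7; 1, 1, 2].

[7; 1, 1, 2]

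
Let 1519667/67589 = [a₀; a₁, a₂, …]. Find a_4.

13

1519667 = 22·67589 + 32709   →  a_0 = 22
67589 = 2·32709 + 2171   →  a_1 = 2
32709 = 15·2171 + 144   →  a_2 = 15
2171 = 15·144 + 11   →  a_3 = 15
144 = 13·11 + 1   →  a_4 = 13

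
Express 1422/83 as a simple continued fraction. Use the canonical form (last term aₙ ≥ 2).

[17; 7, 1, 1, 5]

1422 = 17×83 + 11
83 = 7×11 + 6
11 = 1×6 + 5
6 = 1×5 + 1
5 = 5×1 + 0  (stop)
So 1422/83 = [17; 7, 1, 1, 5].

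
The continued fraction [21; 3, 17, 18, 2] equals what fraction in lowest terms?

Using pₖ = aₖpₖ₋₁ + pₖ₋₂ and qₖ = aₖqₖ₋₁ + qₖ₋₂:
  k=0: a=21, p=21, q=1
  k=1: a=3, p=64, q=3
  k=2: a=17, p=1109, q=52
  k=3: a=18, p=20026, q=939
  k=4: a=2, p=41161, q=1930

41161/1930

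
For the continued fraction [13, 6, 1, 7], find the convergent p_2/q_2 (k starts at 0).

Using pₖ = aₖpₖ₋₁ + pₖ₋₂, qₖ = aₖqₖ₋₁ + qₖ₋₂ (with p₋₁=1, p₋₂=0, q₋₁=0, q₋₂=1):
  k=0: a=13, p=13, q=1
  k=1: a=6, p=79, q=6
  k=2: a=1, p=92, q=7

92/7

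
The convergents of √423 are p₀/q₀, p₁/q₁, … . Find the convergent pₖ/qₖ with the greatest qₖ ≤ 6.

√423 = [20; 1, 1, 3, 4, 3, 1, 1, 40, …] (period length 8).
Convergents:
  p_0/q_0 = 20/1
  p_1/q_1 = 21/1
  p_2/q_2 = 41/2
  p_3/q_3 = 144/7
q_2 = 2 ≤ 6 < 7 = q_3, so the answer is 41/2.

41/2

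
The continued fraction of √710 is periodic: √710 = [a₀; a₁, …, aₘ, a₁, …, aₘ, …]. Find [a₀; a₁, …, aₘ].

a₀ = ⌊√710⌋ = 26.
With m₀=0, d₀=1 and mₖ₊₁ = dₖaₖ − mₖ, dₖ₊₁ = (n − mₖ₊₁²)/dₖ, aₖ₊₁ = ⌊(a₀+mₖ₊₁)/dₖ₊₁⌋:
  k=1: m=26, d=34, a=1
  k=2: m=8, d=19, a=1
  k=3: m=11, d=31, a=1
  k=4: m=20, d=10, a=4
  k=5: m=20, d=31, a=1
  k=6: m=11, d=19, a=1
  k=7: m=8, d=34, a=1
  k=8: m=26, d=1, a=52
d=1 and a=2a₀=52 at k=8, so the next step gives (m, d) = (26, 34) again — its k=1 value — and the period has length 8.

[26; 1, 1, 1, 4, 1, 1, 1, 52]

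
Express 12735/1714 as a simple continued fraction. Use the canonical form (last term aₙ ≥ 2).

12735 = 7·1714 + 737
1714 = 2·737 + 240
737 = 3·240 + 17
240 = 14·17 + 2
17 = 8·2 + 1
2 = 2·1 + 0  (stop)
So 12735/1714 = [7; 2, 3, 14, 8, 2].

[7; 2, 3, 14, 8, 2]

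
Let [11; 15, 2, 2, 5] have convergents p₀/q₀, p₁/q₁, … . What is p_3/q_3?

Using pₖ = aₖpₖ₋₁ + pₖ₋₂, qₖ = aₖqₖ₋₁ + qₖ₋₂ (with p₋₁=1, p₋₂=0, q₋₁=0, q₋₂=1):
  k=0: a=11, p=11, q=1
  k=1: a=15, p=166, q=15
  k=2: a=2, p=343, q=31
  k=3: a=2, p=852, q=77

852/77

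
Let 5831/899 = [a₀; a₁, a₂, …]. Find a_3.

5831 = 6·899 + 437   →  a_0 = 6
899 = 2·437 + 25   →  a_1 = 2
437 = 17·25 + 12   →  a_2 = 17
25 = 2·12 + 1   →  a_3 = 2

2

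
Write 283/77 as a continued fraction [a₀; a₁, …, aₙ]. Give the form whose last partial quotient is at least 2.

[3; 1, 2, 12, 2]

283 = 3*77 + 52
77 = 1*52 + 25
52 = 2*25 + 2
25 = 12*2 + 1
2 = 2*1 + 0  (stop)
So 283/77 = [3; 1, 2, 12, 2].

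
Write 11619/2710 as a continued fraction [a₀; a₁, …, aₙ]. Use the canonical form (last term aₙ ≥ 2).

[4; 3, 2, 11, 3, 3, 3]

11619 = 4·2710 + 779
2710 = 3·779 + 373
779 = 2·373 + 33
373 = 11·33 + 10
33 = 3·10 + 3
10 = 3·3 + 1
3 = 3·1 + 0  (stop)
So 11619/2710 = [4; 3, 2, 11, 3, 3, 3].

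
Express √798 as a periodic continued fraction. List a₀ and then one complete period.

a₀ = ⌊√798⌋ = 28.
With m₀=0, d₀=1 and mₖ₊₁ = dₖaₖ − mₖ, dₖ₊₁ = (n − mₖ₊₁²)/dₖ, aₖ₊₁ = ⌊(a₀+mₖ₊₁)/dₖ₊₁⌋:
  k=1: m=28, d=14, a=4
  k=2: m=28, d=1, a=56
d=1 and a=2a₀=56 at k=2, so the next step gives (m, d) = (28, 14) again — its k=1 value — and the period has length 2.

[28; 4, 56]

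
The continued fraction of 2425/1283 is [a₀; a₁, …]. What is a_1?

1

2425 = 1·1283 + 1142   →  a_0 = 1
1283 = 1·1142 + 141   →  a_1 = 1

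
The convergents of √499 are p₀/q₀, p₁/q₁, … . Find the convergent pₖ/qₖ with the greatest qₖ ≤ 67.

√499 = [22; 2, 1, 21, 1, 2, 44, …] (period length 6).
Convergents:
  p_0/q_0 = 22/1
  p_1/q_1 = 45/2
  p_2/q_2 = 67/3
  p_3/q_3 = 1452/65
  p_4/q_4 = 1519/68
q_3 = 65 ≤ 67 < 68 = q_4, so the answer is 1452/65.

1452/65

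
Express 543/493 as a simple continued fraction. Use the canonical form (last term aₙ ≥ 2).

[1; 9, 1, 6, 7]

543 = 1*493 + 50
493 = 9*50 + 43
50 = 1*43 + 7
43 = 6*7 + 1
7 = 7*1 + 0  (stop)
So 543/493 = [1; 9, 1, 6, 7].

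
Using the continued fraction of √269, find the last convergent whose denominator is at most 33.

√269 = [16; 2, 2, 32, …] (period length 3).
Convergents:
  p_0/q_0 = 16/1
  p_1/q_1 = 33/2
  p_2/q_2 = 82/5
  p_3/q_3 = 2657/162
q_2 = 5 ≤ 33 < 162 = q_3, so the answer is 82/5.

82/5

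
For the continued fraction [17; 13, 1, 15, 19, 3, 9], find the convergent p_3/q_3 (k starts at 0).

3807/223

Using pₖ = aₖpₖ₋₁ + pₖ₋₂, qₖ = aₖqₖ₋₁ + qₖ₋₂ (with p₋₁=1, p₋₂=0, q₋₁=0, q₋₂=1):
  k=0: a=17, p=17, q=1
  k=1: a=13, p=222, q=13
  k=2: a=1, p=239, q=14
  k=3: a=15, p=3807, q=223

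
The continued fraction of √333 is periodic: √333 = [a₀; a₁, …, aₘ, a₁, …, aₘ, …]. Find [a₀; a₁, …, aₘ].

[18; 4, 36]

a₀ = ⌊√333⌋ = 18.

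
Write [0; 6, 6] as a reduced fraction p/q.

Using pₖ = aₖpₖ₋₁ + pₖ₋₂ and qₖ = aₖqₖ₋₁ + qₖ₋₂:
  k=0: a=0, p=0, q=1
  k=1: a=6, p=1, q=6
  k=2: a=6, p=6, q=37

6/37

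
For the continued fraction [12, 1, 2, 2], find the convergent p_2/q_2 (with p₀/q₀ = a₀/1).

38/3

Using pₖ = aₖpₖ₋₁ + pₖ₋₂, qₖ = aₖqₖ₋₁ + qₖ₋₂ (with p₋₁=1, p₋₂=0, q₋₁=0, q₋₂=1):
  k=0: a=12, p=12, q=1
  k=1: a=1, p=13, q=1
  k=2: a=2, p=38, q=3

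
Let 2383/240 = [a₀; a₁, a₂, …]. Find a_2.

13

2383 = 9·240 + 223   →  a_0 = 9
240 = 1·223 + 17   →  a_1 = 1
223 = 13·17 + 2   →  a_2 = 13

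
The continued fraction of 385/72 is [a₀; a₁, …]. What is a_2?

1

385 = 5·72 + 25   →  a_0 = 5
72 = 2·25 + 22   →  a_1 = 2
25 = 1·22 + 3   →  a_2 = 1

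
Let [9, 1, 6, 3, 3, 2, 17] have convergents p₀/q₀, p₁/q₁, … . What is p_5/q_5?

Using pₖ = aₖpₖ₋₁ + pₖ₋₂, qₖ = aₖqₖ₋₁ + qₖ₋₂ (with p₋₁=1, p₋₂=0, q₋₁=0, q₋₂=1):
  k=0: a=9, p=9, q=1
  k=1: a=1, p=10, q=1
  k=2: a=6, p=69, q=7
  k=3: a=3, p=217, q=22
  k=4: a=3, p=720, q=73
  k=5: a=2, p=1657, q=168

1657/168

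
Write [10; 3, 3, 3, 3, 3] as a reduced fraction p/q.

Fold from the inside: start with 3/1.
  3 + 1/3 = 10/3
  3 + 3/10 = 33/10
  3 + 10/33 = 109/33
  3 + 33/109 = 360/109
  10 + 109/360 = 3709/360

3709/360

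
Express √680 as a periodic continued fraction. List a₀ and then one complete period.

[26; 13, 52]

a₀ = ⌊√680⌋ = 26.
With m₀=0, d₀=1 and mₖ₊₁ = dₖaₖ − mₖ, dₖ₊₁ = (n − mₖ₊₁²)/dₖ, aₖ₊₁ = ⌊(a₀+mₖ₊₁)/dₖ₊₁⌋:
  k=1: m=26, d=4, a=13
  k=2: m=26, d=1, a=52
d=1 and a=2a₀=52 at k=2, so the next step gives (m, d) = (26, 4) again — its k=1 value — and the period has length 2.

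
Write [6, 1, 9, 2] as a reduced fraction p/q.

145/21

Using pₖ = aₖpₖ₋₁ + pₖ₋₂ and qₖ = aₖqₖ₋₁ + qₖ₋₂:
  k=0: a=6, p=6, q=1
  k=1: a=1, p=7, q=1
  k=2: a=9, p=69, q=10
  k=3: a=2, p=145, q=21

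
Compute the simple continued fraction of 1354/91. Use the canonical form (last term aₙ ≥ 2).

1354 = 14*91 + 80
91 = 1*80 + 11
80 = 7*11 + 3
11 = 3*3 + 2
3 = 1*2 + 1
2 = 2*1 + 0  (stop)
So 1354/91 = [14; 1, 7, 3, 1, 2].

[14; 1, 7, 3, 1, 2]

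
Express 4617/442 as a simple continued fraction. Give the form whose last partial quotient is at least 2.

4617 = 10×442 + 197
442 = 2×197 + 48
197 = 4×48 + 5
48 = 9×5 + 3
5 = 1×3 + 2
3 = 1×2 + 1
2 = 2×1 + 0  (stop)
So 4617/442 = [10; 2, 4, 9, 1, 1, 2].

[10; 2, 4, 9, 1, 1, 2]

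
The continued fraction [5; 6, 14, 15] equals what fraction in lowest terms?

Using pₖ = aₖpₖ₋₁ + pₖ₋₂ and qₖ = aₖqₖ₋₁ + qₖ₋₂:
  k=0: a=5, p=5, q=1
  k=1: a=6, p=31, q=6
  k=2: a=14, p=439, q=85
  k=3: a=15, p=6616, q=1281

6616/1281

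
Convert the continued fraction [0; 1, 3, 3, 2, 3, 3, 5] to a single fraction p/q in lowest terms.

1379/1798

Fold from the inside: start with 5/1.
  3 + 1/5 = 16/5
  3 + 5/16 = 53/16
  2 + 16/53 = 122/53
  3 + 53/122 = 419/122
  3 + 122/419 = 1379/419
  1 + 419/1379 = 1798/1379
  0 + 1379/1798 = 1379/1798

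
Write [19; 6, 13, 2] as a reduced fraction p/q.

3143/164

Using pₖ = aₖpₖ₋₁ + pₖ₋₂ and qₖ = aₖqₖ₋₁ + qₖ₋₂:
  k=0: a=19, p=19, q=1
  k=1: a=6, p=115, q=6
  k=2: a=13, p=1514, q=79
  k=3: a=2, p=3143, q=164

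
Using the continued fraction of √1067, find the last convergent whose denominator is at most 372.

√1067 = [32; 1, 1, 1, 64, …] (period length 4).
Convergents:
  p_0/q_0 = 32/1
  p_1/q_1 = 33/1
  p_2/q_2 = 65/2
  p_3/q_3 = 98/3
  p_4/q_4 = 6337/194
  p_5/q_5 = 6435/197
  p_6/q_6 = 12772/391
q_5 = 197 ≤ 372 < 391 = q_6, so the answer is 6435/197.

6435/197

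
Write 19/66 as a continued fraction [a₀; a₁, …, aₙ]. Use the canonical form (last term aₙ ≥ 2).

19 = 0×66 + 19
66 = 3×19 + 9
19 = 2×9 + 1
9 = 9×1 + 0  (stop)
So 19/66 = [0; 3, 2, 9].

[0; 3, 2, 9]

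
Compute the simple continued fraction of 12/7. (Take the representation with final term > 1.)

12 = 1×7 + 5
7 = 1×5 + 2
5 = 2×2 + 1
2 = 2×1 + 0  (stop)
So 12/7 = [1; 1, 2, 2].

[1; 1, 2, 2]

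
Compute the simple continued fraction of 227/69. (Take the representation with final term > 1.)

227 = 3*69 + 20
69 = 3*20 + 9
20 = 2*9 + 2
9 = 4*2 + 1
2 = 2*1 + 0  (stop)
So 227/69 = [3; 3, 2, 4, 2].

[3; 3, 2, 4, 2]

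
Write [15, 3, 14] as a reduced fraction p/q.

Using pₖ = aₖpₖ₋₁ + pₖ₋₂ and qₖ = aₖqₖ₋₁ + qₖ₋₂:
  k=0: a=15, p=15, q=1
  k=1: a=3, p=46, q=3
  k=2: a=14, p=659, q=43

659/43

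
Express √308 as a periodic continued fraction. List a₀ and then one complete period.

a₀ = ⌊√308⌋ = 17.
With m₀=0, d₀=1 and mₖ₊₁ = dₖaₖ − mₖ, dₖ₊₁ = (n − mₖ₊₁²)/dₖ, aₖ₊₁ = ⌊(a₀+mₖ₊₁)/dₖ₊₁⌋:
  k=1: m=17, d=19, a=1
  k=2: m=2, d=16, a=1
  k=3: m=14, d=7, a=4
  k=4: m=14, d=16, a=1
  k=5: m=2, d=19, a=1
  k=6: m=17, d=1, a=34
d=1 and a=2a₀=34 at k=6, so the next step gives (m, d) = (17, 19) again — its k=1 value — and the period has length 6.

[17; 1, 1, 4, 1, 1, 34]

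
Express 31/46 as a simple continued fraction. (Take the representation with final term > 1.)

[0; 1, 2, 15]

31 = 0×46 + 31
46 = 1×31 + 15
31 = 2×15 + 1
15 = 15×1 + 0  (stop)
So 31/46 = [0; 1, 2, 15].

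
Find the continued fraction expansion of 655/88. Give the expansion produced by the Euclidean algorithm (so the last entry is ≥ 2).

655 = 7·88 + 39
88 = 2·39 + 10
39 = 3·10 + 9
10 = 1·9 + 1
9 = 9·1 + 0  (stop)
So 655/88 = [7; 2, 3, 1, 9].

[7; 2, 3, 1, 9]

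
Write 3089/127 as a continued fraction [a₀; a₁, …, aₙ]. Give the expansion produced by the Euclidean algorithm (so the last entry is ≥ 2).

[24; 3, 10, 4]

3089 = 24*127 + 41
127 = 3*41 + 4
41 = 10*4 + 1
4 = 4*1 + 0  (stop)
So 3089/127 = [24; 3, 10, 4].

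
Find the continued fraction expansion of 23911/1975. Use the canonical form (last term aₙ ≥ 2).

23911 = 12×1975 + 211
1975 = 9×211 + 76
211 = 2×76 + 59
76 = 1×59 + 17
59 = 3×17 + 8
17 = 2×8 + 1
8 = 8×1 + 0  (stop)
So 23911/1975 = [12; 9, 2, 1, 3, 2, 8].

[12; 9, 2, 1, 3, 2, 8]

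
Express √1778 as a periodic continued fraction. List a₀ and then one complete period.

[42; 6, 84]

a₀ = ⌊√1778⌋ = 42.
With m₀=0, d₀=1 and mₖ₊₁ = dₖaₖ − mₖ, dₖ₊₁ = (n − mₖ₊₁²)/dₖ, aₖ₊₁ = ⌊(a₀+mₖ₊₁)/dₖ₊₁⌋:
  k=1: m=42, d=14, a=6
  k=2: m=42, d=1, a=84
d=1 and a=2a₀=84 at k=2, so the next step gives (m, d) = (42, 14) again — its k=1 value — and the period has length 2.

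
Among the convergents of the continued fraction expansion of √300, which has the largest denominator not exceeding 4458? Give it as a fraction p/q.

√300 = [17; 3, 8, 3, 34, …] (period length 4).
Convergents:
  p_0/q_0 = 17/1
  p_1/q_1 = 52/3
  p_2/q_2 = 433/25
  p_3/q_3 = 1351/78
  p_4/q_4 = 46367/2677
  p_5/q_5 = 140452/8109
q_4 = 2677 ≤ 4458 < 8109 = q_5, so the answer is 46367/2677.

46367/2677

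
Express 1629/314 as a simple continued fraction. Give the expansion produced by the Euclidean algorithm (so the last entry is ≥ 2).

[5; 5, 3, 9, 2]

1629 = 5·314 + 59
314 = 5·59 + 19
59 = 3·19 + 2
19 = 9·2 + 1
2 = 2·1 + 0  (stop)
So 1629/314 = [5; 5, 3, 9, 2].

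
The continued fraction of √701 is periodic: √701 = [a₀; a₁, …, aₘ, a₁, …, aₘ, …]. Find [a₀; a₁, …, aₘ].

a₀ = ⌊√701⌋ = 26.
With m₀=0, d₀=1 and mₖ₊₁ = dₖaₖ − mₖ, dₖ₊₁ = (n − mₖ₊₁²)/dₖ, aₖ₊₁ = ⌊(a₀+mₖ₊₁)/dₖ₊₁⌋:
  k=1: m=26, d=25, a=2
  k=2: m=24, d=5, a=10
  k=3: m=26, d=5, a=10
  k=4: m=24, d=25, a=2
  k=5: m=26, d=1, a=52
d=1 and a=2a₀=52 at k=5, so the next step gives (m, d) = (26, 25) again — its k=1 value — and the period has length 5.

[26; 2, 10, 10, 2, 52]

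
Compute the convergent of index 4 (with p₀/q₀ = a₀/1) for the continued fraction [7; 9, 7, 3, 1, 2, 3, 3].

1884/265

Using pₖ = aₖpₖ₋₁ + pₖ₋₂, qₖ = aₖqₖ₋₁ + qₖ₋₂ (with p₋₁=1, p₋₂=0, q₋₁=0, q₋₂=1):
  k=0: a=7, p=7, q=1
  k=1: a=9, p=64, q=9
  k=2: a=7, p=455, q=64
  k=3: a=3, p=1429, q=201
  k=4: a=1, p=1884, q=265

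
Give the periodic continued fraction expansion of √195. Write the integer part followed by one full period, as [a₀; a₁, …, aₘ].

[13; 1, 26]

a₀ = ⌊√195⌋ = 13.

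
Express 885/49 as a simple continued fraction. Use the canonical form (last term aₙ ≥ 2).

885 = 18·49 + 3
49 = 16·3 + 1
3 = 3·1 + 0  (stop)
So 885/49 = [18; 16, 3].

[18; 16, 3]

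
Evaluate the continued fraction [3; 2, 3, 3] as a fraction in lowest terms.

Using pₖ = aₖpₖ₋₁ + pₖ₋₂ and qₖ = aₖqₖ₋₁ + qₖ₋₂:
  k=0: a=3, p=3, q=1
  k=1: a=2, p=7, q=2
  k=2: a=3, p=24, q=7
  k=3: a=3, p=79, q=23

79/23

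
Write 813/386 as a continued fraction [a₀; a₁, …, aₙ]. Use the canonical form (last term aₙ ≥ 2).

813 = 2*386 + 41
386 = 9*41 + 17
41 = 2*17 + 7
17 = 2*7 + 3
7 = 2*3 + 1
3 = 3*1 + 0  (stop)
So 813/386 = [2; 9, 2, 2, 2, 3].

[2; 9, 2, 2, 2, 3]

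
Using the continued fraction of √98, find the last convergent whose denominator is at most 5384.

√98 = [9; 1, 8, 1, 18, …] (period length 4).
Convergents:
  p_0/q_0 = 9/1
  p_1/q_1 = 10/1
  p_2/q_2 = 89/9
  p_3/q_3 = 99/10
  p_4/q_4 = 1871/189
  p_5/q_5 = 1970/199
  p_6/q_6 = 17631/1781
  p_7/q_7 = 19601/1980
  p_8/q_8 = 370449/37421
q_7 = 1980 ≤ 5384 < 37421 = q_8, so the answer is 19601/1980.

19601/1980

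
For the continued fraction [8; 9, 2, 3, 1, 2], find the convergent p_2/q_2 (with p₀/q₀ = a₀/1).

154/19

Using pₖ = aₖpₖ₋₁ + pₖ₋₂, qₖ = aₖqₖ₋₁ + qₖ₋₂ (with p₋₁=1, p₋₂=0, q₋₁=0, q₋₂=1):
  k=0: a=8, p=8, q=1
  k=1: a=9, p=73, q=9
  k=2: a=2, p=154, q=19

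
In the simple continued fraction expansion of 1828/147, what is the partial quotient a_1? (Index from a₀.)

1828 = 12·147 + 64   →  a_0 = 12
147 = 2·64 + 19   →  a_1 = 2

2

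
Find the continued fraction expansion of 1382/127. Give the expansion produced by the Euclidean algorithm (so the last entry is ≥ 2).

[10; 1, 7, 2, 7]

1382 = 10·127 + 112
127 = 1·112 + 15
112 = 7·15 + 7
15 = 2·7 + 1
7 = 7·1 + 0  (stop)
So 1382/127 = [10; 1, 7, 2, 7].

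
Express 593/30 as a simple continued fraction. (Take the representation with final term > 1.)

593 = 19*30 + 23
30 = 1*23 + 7
23 = 3*7 + 2
7 = 3*2 + 1
2 = 2*1 + 0  (stop)
So 593/30 = [19; 1, 3, 3, 2].

[19; 1, 3, 3, 2]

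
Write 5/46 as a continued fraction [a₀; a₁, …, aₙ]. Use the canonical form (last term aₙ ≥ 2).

[0; 9, 5]

5 = 0·46 + 5
46 = 9·5 + 1
5 = 5·1 + 0  (stop)
So 5/46 = [0; 9, 5].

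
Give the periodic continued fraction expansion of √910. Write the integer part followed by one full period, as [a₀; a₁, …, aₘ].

[30; 6, 60]

a₀ = ⌊√910⌋ = 30.
With m₀=0, d₀=1 and mₖ₊₁ = dₖaₖ − mₖ, dₖ₊₁ = (n − mₖ₊₁²)/dₖ, aₖ₊₁ = ⌊(a₀+mₖ₊₁)/dₖ₊₁⌋:
  k=1: m=30, d=10, a=6
  k=2: m=30, d=1, a=60
d=1 and a=2a₀=60 at k=2, so the next step gives (m, d) = (30, 10) again — its k=1 value — and the period has length 2.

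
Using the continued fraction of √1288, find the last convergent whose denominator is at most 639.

22897/638

√1288 = [35; 1, 7, 1, 70, …] (period length 4).
Convergents:
  p_0/q_0 = 35/1
  p_1/q_1 = 36/1
  p_2/q_2 = 287/8
  p_3/q_3 = 323/9
  p_4/q_4 = 22897/638
  p_5/q_5 = 23220/647
q_4 = 638 ≤ 639 < 647 = q_5, so the answer is 22897/638.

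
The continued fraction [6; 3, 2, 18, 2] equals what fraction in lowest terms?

Fold from the inside: start with 2/1.
  18 + 1/2 = 37/2
  2 + 2/37 = 76/37
  3 + 37/76 = 265/76
  6 + 76/265 = 1666/265

1666/265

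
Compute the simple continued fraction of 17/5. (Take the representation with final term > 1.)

17 = 3×5 + 2
5 = 2×2 + 1
2 = 2×1 + 0  (stop)
So 17/5 = [3; 2, 2].

[3; 2, 2]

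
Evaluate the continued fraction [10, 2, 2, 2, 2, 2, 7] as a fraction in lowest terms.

5405/519

Using pₖ = aₖpₖ₋₁ + pₖ₋₂ and qₖ = aₖqₖ₋₁ + qₖ₋₂:
  k=0: a=10, p=10, q=1
  k=1: a=2, p=21, q=2
  k=2: a=2, p=52, q=5
  k=3: a=2, p=125, q=12
  k=4: a=2, p=302, q=29
  k=5: a=2, p=729, q=70
  k=6: a=7, p=5405, q=519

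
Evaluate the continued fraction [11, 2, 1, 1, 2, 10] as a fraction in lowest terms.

Using pₖ = aₖpₖ₋₁ + pₖ₋₂ and qₖ = aₖqₖ₋₁ + qₖ₋₂:
  k=0: a=11, p=11, q=1
  k=1: a=2, p=23, q=2
  k=2: a=1, p=34, q=3
  k=3: a=1, p=57, q=5
  k=4: a=2, p=148, q=13
  k=5: a=10, p=1537, q=135

1537/135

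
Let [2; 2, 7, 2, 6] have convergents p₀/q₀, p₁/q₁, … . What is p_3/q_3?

Using pₖ = aₖpₖ₋₁ + pₖ₋₂, qₖ = aₖqₖ₋₁ + qₖ₋₂ (with p₋₁=1, p₋₂=0, q₋₁=0, q₋₂=1):
  k=0: a=2, p=2, q=1
  k=1: a=2, p=5, q=2
  k=2: a=7, p=37, q=15
  k=3: a=2, p=79, q=32

79/32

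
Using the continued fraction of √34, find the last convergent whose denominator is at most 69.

379/65

√34 = [5; 1, 4, 1, 10, …] (period length 4).
Convergents:
  p_0/q_0 = 5/1
  p_1/q_1 = 6/1
  p_2/q_2 = 29/5
  p_3/q_3 = 35/6
  p_4/q_4 = 379/65
  p_5/q_5 = 414/71
q_4 = 65 ≤ 69 < 71 = q_5, so the answer is 379/65.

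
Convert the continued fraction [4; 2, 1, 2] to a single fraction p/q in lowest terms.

35/8

Using pₖ = aₖpₖ₋₁ + pₖ₋₂ and qₖ = aₖqₖ₋₁ + qₖ₋₂:
  k=0: a=4, p=4, q=1
  k=1: a=2, p=9, q=2
  k=2: a=1, p=13, q=3
  k=3: a=2, p=35, q=8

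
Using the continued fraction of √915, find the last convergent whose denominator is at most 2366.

√915 = [30; 4, 60, …] (period length 2).
Convergents:
  p_0/q_0 = 30/1
  p_1/q_1 = 121/4
  p_2/q_2 = 7290/241
  p_3/q_3 = 29281/968
  p_4/q_4 = 1764150/58321
q_3 = 968 ≤ 2366 < 58321 = q_4, so the answer is 29281/968.

29281/968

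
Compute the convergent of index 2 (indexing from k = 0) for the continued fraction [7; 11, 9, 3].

Using pₖ = aₖpₖ₋₁ + pₖ₋₂, qₖ = aₖqₖ₋₁ + qₖ₋₂ (with p₋₁=1, p₋₂=0, q₋₁=0, q₋₂=1):
  k=0: a=7, p=7, q=1
  k=1: a=11, p=78, q=11
  k=2: a=9, p=709, q=100

709/100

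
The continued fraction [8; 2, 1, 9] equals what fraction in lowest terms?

242/29

Using pₖ = aₖpₖ₋₁ + pₖ₋₂ and qₖ = aₖqₖ₋₁ + qₖ₋₂:
  k=0: a=8, p=8, q=1
  k=1: a=2, p=17, q=2
  k=2: a=1, p=25, q=3
  k=3: a=9, p=242, q=29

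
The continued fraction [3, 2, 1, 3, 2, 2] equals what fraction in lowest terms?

Using pₖ = aₖpₖ₋₁ + pₖ₋₂ and qₖ = aₖqₖ₋₁ + qₖ₋₂:
  k=0: a=3, p=3, q=1
  k=1: a=2, p=7, q=2
  k=2: a=1, p=10, q=3
  k=3: a=3, p=37, q=11
  k=4: a=2, p=84, q=25
  k=5: a=2, p=205, q=61

205/61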